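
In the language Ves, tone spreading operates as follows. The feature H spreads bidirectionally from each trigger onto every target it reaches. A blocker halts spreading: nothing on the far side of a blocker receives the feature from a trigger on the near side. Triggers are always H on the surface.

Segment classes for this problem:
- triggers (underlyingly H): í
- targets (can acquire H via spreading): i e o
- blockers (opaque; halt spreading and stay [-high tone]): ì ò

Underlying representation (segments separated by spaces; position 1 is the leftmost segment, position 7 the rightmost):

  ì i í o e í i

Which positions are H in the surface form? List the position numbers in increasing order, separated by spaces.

2 3 4 5 6 7

From /í/ at 3 rightward: 4 /o/ → H; 5 /e/ → H; 6 /í/ is itself a trigger — this domain ends here.
From /í/ at 3 leftward: 2 /i/ → H; 1 /ì/ blocks.
From /í/ at 6 rightward: 7 /i/ → H; word edge.
From /í/ at 6 leftward: 5 /e/ → H; 4 /o/ → H; 3 /í/ is itself a trigger — this domain ends here.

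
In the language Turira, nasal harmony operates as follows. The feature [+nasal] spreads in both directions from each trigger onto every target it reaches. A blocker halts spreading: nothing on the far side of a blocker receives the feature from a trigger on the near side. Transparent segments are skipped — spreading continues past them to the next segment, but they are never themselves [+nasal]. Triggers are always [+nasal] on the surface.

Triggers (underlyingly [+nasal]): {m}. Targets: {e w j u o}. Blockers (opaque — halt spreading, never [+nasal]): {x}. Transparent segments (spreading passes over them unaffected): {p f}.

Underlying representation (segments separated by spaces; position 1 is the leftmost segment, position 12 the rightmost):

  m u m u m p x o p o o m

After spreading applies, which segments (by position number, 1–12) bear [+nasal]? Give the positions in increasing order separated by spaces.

1 2 3 4 5 8 10 11 12

From /m/ at 1 rightward: 2 /u/ → [+nasal]; 3 /m/ is itself a trigger — this domain ends here.
From /m/ at 1 leftward: word edge.
From /m/ at 3 rightward: 4 /u/ → [+nasal]; 5 /m/ is itself a trigger — this domain ends here.
From /m/ at 3 leftward: 2 /u/ → [+nasal]; 1 /m/ is itself a trigger — this domain ends here.
From /m/ at 5 rightward: 6 /p/ transparent; 7 /x/ blocks.
From /m/ at 5 leftward: 4 /u/ → [+nasal]; 3 /m/ is itself a trigger — this domain ends here.
From /m/ at 12 rightward: word edge.
From /m/ at 12 leftward: 11 /o/ → [+nasal]; 10 /o/ → [+nasal]; 9 /p/ transparent; 8 /o/ → [+nasal]; 7 /x/ blocks.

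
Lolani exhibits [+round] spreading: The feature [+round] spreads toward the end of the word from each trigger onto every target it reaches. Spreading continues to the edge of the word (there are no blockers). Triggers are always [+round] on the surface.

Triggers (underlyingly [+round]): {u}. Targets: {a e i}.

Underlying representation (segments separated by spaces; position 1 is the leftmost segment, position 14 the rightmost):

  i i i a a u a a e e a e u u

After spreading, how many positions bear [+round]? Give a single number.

From /u/ at 6 rightward: 7 /a/ → [+round]; 8 /a/ → [+round]; 9 /e/ → [+round]; 10 /e/ → [+round]; 11 /a/ → [+round]; 12 /e/ → [+round]; 13 /u/ is itself a trigger — this domain ends here.
From /u/ at 13 rightward: 14 /u/ is itself a trigger — this domain ends here.
From /u/ at 14 rightward: word edge.
Targets with no active source: positions 1 2 3 4 5 stay [-round].
[+round] positions on the surface: 6 7 8 9 10 11 12 13 14.

9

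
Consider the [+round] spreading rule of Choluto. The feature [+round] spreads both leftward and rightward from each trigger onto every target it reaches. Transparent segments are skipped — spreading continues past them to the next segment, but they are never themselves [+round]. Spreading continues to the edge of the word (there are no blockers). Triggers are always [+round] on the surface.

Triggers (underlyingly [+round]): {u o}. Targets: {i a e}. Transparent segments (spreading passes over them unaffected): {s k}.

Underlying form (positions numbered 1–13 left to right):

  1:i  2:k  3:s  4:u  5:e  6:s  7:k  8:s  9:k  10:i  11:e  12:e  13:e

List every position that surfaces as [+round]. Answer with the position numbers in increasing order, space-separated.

From /u/ at 4 rightward: 5 /e/ → [+round]; 6 /s/ transparent; 7 /k/ transparent; 8 /s/ transparent; 9 /k/ transparent; 10 /i/ → [+round]; 11 /e/ → [+round]; 12 /e/ → [+round]; 13 /e/ → [+round]; word edge.
From /u/ at 4 leftward: 3 /s/ transparent; 2 /k/ transparent; 1 /i/ → [+round]; word edge.

1 4 5 10 11 12 13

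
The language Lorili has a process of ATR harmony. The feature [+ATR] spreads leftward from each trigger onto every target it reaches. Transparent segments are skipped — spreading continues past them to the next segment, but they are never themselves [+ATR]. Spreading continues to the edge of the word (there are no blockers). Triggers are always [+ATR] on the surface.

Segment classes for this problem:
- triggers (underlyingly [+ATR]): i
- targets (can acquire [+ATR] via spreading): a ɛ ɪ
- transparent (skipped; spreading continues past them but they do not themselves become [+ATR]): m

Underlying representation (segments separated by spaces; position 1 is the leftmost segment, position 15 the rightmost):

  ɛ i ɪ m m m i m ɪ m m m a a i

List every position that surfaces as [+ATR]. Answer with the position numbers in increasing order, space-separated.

1 2 3 7 9 13 14 15

From /i/ at 2 leftward: 1 /ɛ/ → [+ATR]; word edge.
From /i/ at 7 leftward: 6 /m/ transparent; 5 /m/ transparent; 4 /m/ transparent; 3 /ɪ/ → [+ATR]; 2 /i/ is itself a trigger — this domain ends here.
From /i/ at 15 leftward: 14 /a/ → [+ATR]; 13 /a/ → [+ATR]; 12 /m/ transparent; 11 /m/ transparent; 10 /m/ transparent; 9 /ɪ/ → [+ATR]; 8 /m/ transparent; 7 /i/ is itself a trigger — this domain ends here.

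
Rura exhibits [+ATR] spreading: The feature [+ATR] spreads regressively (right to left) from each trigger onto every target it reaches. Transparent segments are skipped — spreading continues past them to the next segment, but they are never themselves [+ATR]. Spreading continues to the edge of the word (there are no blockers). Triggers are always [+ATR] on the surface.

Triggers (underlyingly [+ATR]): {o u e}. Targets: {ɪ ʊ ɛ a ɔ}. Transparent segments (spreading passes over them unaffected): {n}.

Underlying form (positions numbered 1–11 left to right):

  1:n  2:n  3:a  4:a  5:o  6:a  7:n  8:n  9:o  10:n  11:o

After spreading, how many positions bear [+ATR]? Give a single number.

6

From /o/ at 5 leftward: 4 /a/ → [+ATR]; 3 /a/ → [+ATR]; 2 /n/ transparent; 1 /n/ transparent; word edge.
From /o/ at 9 leftward: 8 /n/ transparent; 7 /n/ transparent; 6 /a/ → [+ATR]; 5 /o/ is itself a trigger — this domain ends here.
From /o/ at 11 leftward: 10 /n/ transparent; 9 /o/ is itself a trigger — this domain ends here.
[+ATR] positions on the surface: 3 4 5 6 9 11.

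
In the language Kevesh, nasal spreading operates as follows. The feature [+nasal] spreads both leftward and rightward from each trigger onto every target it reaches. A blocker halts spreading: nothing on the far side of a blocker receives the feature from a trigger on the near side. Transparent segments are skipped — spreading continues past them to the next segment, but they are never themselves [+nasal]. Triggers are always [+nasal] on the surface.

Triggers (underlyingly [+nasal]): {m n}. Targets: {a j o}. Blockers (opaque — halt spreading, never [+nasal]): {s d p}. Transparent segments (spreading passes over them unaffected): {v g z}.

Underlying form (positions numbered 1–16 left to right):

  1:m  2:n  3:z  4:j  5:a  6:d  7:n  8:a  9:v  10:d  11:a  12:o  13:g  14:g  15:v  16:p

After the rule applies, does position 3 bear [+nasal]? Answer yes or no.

From /m/ at 1 rightward: 2 /n/ is itself a trigger — this domain ends here.
From /m/ at 1 leftward: word edge.
From /n/ at 2 rightward: 3 /z/ transparent; 4 /j/ → [+nasal]; 5 /a/ → [+nasal]; 6 /d/ blocks.
From /n/ at 2 leftward: 1 /m/ is itself a trigger — this domain ends here.
From /n/ at 7 rightward: 8 /a/ → [+nasal]; 9 /v/ transparent; 10 /d/ blocks.
From /n/ at 7 leftward: 6 /d/ blocks.
Targets with no active source: positions 11 12 stay [-nasal].
[+nasal] positions on the surface: 1 2 4 5 7 8.

no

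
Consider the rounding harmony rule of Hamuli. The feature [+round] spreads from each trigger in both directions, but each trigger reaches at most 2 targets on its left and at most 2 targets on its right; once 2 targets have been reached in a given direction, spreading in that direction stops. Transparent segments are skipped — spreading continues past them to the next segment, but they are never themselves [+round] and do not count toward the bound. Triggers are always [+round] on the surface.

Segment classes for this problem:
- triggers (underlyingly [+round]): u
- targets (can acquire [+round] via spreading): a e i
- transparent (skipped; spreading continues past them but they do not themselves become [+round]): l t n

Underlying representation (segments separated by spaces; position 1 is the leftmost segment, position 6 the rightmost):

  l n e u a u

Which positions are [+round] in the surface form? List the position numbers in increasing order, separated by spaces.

3 4 5 6

From /u/ at 4 rightward: 5 /a/ → [+round]; 6 /u/ is itself a trigger — this domain ends here.
From /u/ at 4 leftward: 3 /e/ → [+round]; 2 /n/ transparent; 1 /l/ transparent; word edge.
From /u/ at 6 rightward: word edge.
From /u/ at 6 leftward: 5 /a/ → [+round]; 4 /u/ is itself a trigger — this domain ends here.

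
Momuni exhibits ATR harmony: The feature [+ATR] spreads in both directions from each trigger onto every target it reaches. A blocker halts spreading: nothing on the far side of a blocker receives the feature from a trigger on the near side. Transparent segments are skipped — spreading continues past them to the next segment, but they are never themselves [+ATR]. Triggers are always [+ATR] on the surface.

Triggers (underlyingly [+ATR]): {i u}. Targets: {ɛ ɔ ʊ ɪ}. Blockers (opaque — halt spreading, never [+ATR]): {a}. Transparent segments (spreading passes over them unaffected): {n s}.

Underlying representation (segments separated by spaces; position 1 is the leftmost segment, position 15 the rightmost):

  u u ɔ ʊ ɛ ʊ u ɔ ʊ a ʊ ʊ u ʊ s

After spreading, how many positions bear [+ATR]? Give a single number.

13

From /u/ at 1 rightward: 2 /u/ is itself a trigger — this domain ends here.
From /u/ at 1 leftward: word edge.
From /u/ at 2 rightward: 3 /ɔ/ → [+ATR]; 4 /ʊ/ → [+ATR]; 5 /ɛ/ → [+ATR]; 6 /ʊ/ → [+ATR]; 7 /u/ is itself a trigger — this domain ends here.
From /u/ at 2 leftward: 1 /u/ is itself a trigger — this domain ends here.
From /u/ at 7 rightward: 8 /ɔ/ → [+ATR]; 9 /ʊ/ → [+ATR]; 10 /a/ blocks.
From /u/ at 7 leftward: 6 /ʊ/ → [+ATR]; 5 /ɛ/ → [+ATR]; 4 /ʊ/ → [+ATR]; 3 /ɔ/ → [+ATR]; 2 /u/ is itself a trigger — this domain ends here.
From /u/ at 13 rightward: 14 /ʊ/ → [+ATR]; 15 /s/ transparent; word edge.
From /u/ at 13 leftward: 12 /ʊ/ → [+ATR]; 11 /ʊ/ → [+ATR]; 10 /a/ blocks.
[+ATR] positions on the surface: 1 2 3 4 5 6 7 8 9 11 12 13 14.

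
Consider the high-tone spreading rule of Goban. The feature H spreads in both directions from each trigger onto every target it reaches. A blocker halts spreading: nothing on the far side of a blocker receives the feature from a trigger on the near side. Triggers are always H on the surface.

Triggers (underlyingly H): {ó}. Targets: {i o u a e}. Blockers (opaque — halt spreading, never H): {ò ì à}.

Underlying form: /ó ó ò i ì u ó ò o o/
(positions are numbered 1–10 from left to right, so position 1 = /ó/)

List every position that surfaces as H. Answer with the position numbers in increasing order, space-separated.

1 2 6 7

From /ó/ at 1 rightward: 2 /ó/ is itself a trigger — this domain ends here.
From /ó/ at 1 leftward: word edge.
From /ó/ at 2 rightward: 3 /ò/ blocks.
From /ó/ at 2 leftward: 1 /ó/ is itself a trigger — this domain ends here.
From /ó/ at 7 rightward: 8 /ò/ blocks.
From /ó/ at 7 leftward: 6 /u/ → H; 5 /ì/ blocks.
Targets with no active source: positions 4 9 10 stay [-high tone].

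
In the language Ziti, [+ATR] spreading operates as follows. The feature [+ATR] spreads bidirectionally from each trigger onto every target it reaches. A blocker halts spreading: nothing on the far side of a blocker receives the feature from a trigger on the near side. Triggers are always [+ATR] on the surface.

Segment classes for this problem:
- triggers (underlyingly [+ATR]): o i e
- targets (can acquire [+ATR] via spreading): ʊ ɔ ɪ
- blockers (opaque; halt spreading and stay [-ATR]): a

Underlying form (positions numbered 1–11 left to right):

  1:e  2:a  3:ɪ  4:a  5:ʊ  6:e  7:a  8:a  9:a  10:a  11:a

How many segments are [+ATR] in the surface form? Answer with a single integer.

3

From /e/ at 1 rightward: 2 /a/ blocks.
From /e/ at 1 leftward: word edge.
From /e/ at 6 rightward: 7 /a/ blocks.
From /e/ at 6 leftward: 5 /ʊ/ → [+ATR]; 4 /a/ blocks.
Target with no active source: position 3 stays [-ATR].
[+ATR] positions on the surface: 1 5 6.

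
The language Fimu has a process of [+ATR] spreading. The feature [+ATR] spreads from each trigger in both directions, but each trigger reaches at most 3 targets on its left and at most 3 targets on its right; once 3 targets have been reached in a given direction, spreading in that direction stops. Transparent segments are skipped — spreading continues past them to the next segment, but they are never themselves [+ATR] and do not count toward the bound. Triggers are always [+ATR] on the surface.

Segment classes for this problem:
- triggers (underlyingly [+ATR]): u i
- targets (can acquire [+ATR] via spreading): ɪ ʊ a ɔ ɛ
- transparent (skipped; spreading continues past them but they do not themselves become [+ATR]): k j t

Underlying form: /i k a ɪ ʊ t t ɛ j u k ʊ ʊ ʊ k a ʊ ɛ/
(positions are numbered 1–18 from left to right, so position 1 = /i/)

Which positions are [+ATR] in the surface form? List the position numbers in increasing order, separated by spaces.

1 3 4 5 8 10 12 13 14

From /i/ at 1 rightward: 2 /k/ transparent; 3 /a/ → [+ATR]; 4 /ɪ/ → [+ATR]; 5 /ʊ/ → [+ATR]; bound reached.
From /i/ at 1 leftward: word edge.
From /u/ at 10 rightward: 11 /k/ transparent; 12 /ʊ/ → [+ATR]; 13 /ʊ/ → [+ATR]; 14 /ʊ/ → [+ATR]; bound reached.
From /u/ at 10 leftward: 9 /j/ transparent; 8 /ɛ/ → [+ATR]; 7 /t/ transparent; 6 /t/ transparent; 5 /ʊ/ → [+ATR]; 4 /ɪ/ → [+ATR]; bound reached.
Targets with no active source: positions 16 17 18 stay [-ATR].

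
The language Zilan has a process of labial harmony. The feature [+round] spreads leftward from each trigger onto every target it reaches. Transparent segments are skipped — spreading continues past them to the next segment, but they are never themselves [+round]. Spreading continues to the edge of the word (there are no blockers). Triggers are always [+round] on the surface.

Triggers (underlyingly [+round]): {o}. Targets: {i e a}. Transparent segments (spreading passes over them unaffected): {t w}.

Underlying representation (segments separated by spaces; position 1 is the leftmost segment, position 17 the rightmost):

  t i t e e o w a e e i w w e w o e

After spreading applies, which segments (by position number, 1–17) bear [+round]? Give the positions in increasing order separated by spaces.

2 4 5 6 8 9 10 11 14 16

From /o/ at 6 leftward: 5 /e/ → [+round]; 4 /e/ → [+round]; 3 /t/ transparent; 2 /i/ → [+round]; 1 /t/ transparent; word edge.
From /o/ at 16 leftward: 15 /w/ transparent; 14 /e/ → [+round]; 13 /w/ transparent; 12 /w/ transparent; 11 /i/ → [+round]; 10 /e/ → [+round]; 9 /e/ → [+round]; 8 /a/ → [+round]; 7 /w/ transparent; 6 /o/ is itself a trigger — this domain ends here.
Target with no active source: position 17 stays [-round].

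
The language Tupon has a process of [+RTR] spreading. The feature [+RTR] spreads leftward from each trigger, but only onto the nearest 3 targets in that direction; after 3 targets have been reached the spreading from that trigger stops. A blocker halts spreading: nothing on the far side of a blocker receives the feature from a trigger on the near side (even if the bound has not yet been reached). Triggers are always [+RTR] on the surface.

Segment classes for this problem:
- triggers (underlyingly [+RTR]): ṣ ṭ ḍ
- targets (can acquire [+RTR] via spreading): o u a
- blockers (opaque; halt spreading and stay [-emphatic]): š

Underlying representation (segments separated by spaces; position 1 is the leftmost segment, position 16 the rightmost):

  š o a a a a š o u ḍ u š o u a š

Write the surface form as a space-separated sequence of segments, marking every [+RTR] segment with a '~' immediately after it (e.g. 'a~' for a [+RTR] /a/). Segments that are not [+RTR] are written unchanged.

š o a a a a š o~ u~ ḍ~ u š o u a š

From /ḍ/ at 10 leftward: 9 /u/ → [+RTR]; 8 /o/ → [+RTR]; 7 /š/ blocks.
Targets with no active source: positions 2 3 4 5 6 11 13 14 15 stay [-emphatic].
[+RTR] positions on the surface: 8 9 10.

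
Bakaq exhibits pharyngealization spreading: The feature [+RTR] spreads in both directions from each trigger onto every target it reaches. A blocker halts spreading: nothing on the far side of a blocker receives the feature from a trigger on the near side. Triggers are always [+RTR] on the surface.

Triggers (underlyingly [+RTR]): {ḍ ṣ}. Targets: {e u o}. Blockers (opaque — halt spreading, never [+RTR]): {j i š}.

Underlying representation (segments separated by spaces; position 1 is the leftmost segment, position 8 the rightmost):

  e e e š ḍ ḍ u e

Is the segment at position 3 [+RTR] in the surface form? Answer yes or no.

From /ḍ/ at 5 rightward: 6 /ḍ/ is itself a trigger — this domain ends here.
From /ḍ/ at 5 leftward: 4 /š/ blocks.
From /ḍ/ at 6 rightward: 7 /u/ → [+RTR]; 8 /e/ → [+RTR]; word edge.
From /ḍ/ at 6 leftward: 5 /ḍ/ is itself a trigger — this domain ends here.
Targets with no active source: positions 1 2 3 stay [-emphatic].
[+RTR] positions on the surface: 5 6 7 8.

no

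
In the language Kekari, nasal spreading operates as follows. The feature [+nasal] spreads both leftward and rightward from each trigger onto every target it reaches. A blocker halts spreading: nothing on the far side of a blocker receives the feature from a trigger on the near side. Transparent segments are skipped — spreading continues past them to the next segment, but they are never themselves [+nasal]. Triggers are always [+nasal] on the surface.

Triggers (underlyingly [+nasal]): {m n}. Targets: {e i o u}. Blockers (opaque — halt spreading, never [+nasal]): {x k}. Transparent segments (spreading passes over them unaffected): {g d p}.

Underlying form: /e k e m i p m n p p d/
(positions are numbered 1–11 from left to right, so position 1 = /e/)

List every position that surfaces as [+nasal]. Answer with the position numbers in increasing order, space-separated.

3 4 5 7 8

From /m/ at 4 rightward: 5 /i/ → [+nasal]; 6 /p/ transparent; 7 /m/ is itself a trigger — this domain ends here.
From /m/ at 4 leftward: 3 /e/ → [+nasal]; 2 /k/ blocks.
From /m/ at 7 rightward: 8 /n/ is itself a trigger — this domain ends here.
From /m/ at 7 leftward: 6 /p/ transparent; 5 /i/ → [+nasal]; 4 /m/ is itself a trigger — this domain ends here.
From /n/ at 8 rightward: 9 /p/ transparent; 10 /p/ transparent; 11 /d/ transparent; word edge.
From /n/ at 8 leftward: 7 /m/ is itself a trigger — this domain ends here.
Target with no active source: position 1 stays [-nasal].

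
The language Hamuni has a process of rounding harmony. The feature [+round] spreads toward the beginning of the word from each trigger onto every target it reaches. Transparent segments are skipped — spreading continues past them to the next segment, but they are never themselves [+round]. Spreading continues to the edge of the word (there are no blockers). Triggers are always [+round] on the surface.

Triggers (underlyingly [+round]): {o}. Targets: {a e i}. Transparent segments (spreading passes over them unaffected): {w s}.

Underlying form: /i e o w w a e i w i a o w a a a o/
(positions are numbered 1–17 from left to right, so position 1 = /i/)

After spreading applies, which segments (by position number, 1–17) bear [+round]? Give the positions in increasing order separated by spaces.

1 2 3 6 7 8 10 11 12 14 15 16 17

From /o/ at 3 leftward: 2 /e/ → [+round]; 1 /i/ → [+round]; word edge.
From /o/ at 12 leftward: 11 /a/ → [+round]; 10 /i/ → [+round]; 9 /w/ transparent; 8 /i/ → [+round]; 7 /e/ → [+round]; 6 /a/ → [+round]; 5 /w/ transparent; 4 /w/ transparent; 3 /o/ is itself a trigger — this domain ends here.
From /o/ at 17 leftward: 16 /a/ → [+round]; 15 /a/ → [+round]; 14 /a/ → [+round]; 13 /w/ transparent; 12 /o/ is itself a trigger — this domain ends here.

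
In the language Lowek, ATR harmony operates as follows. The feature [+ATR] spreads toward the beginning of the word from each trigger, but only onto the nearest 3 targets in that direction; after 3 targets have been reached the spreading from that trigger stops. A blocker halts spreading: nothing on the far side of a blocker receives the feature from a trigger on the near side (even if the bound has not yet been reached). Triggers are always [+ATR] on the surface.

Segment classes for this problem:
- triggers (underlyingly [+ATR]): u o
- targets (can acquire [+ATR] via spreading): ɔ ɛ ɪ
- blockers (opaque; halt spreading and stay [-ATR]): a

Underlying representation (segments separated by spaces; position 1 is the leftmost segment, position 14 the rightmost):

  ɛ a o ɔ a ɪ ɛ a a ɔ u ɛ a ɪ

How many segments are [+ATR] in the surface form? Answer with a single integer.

From /o/ at 3 leftward: 2 /a/ blocks.
From /u/ at 11 leftward: 10 /ɔ/ → [+ATR]; 9 /a/ blocks.
Targets with no active source: positions 1 4 6 7 12 14 stay [-ATR].
[+ATR] positions on the surface: 3 10 11.

3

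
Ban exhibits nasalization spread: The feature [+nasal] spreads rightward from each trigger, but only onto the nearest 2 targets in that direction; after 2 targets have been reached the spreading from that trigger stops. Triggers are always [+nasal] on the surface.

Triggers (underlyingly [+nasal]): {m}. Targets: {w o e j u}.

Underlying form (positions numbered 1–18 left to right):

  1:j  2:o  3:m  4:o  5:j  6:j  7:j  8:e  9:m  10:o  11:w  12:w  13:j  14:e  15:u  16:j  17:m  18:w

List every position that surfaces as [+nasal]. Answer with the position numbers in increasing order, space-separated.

3 4 5 9 10 11 17 18

From /m/ at 3 rightward: 4 /o/ → [+nasal]; 5 /j/ → [+nasal]; bound reached.
From /m/ at 9 rightward: 10 /o/ → [+nasal]; 11 /w/ → [+nasal]; bound reached.
From /m/ at 17 rightward: 18 /w/ → [+nasal]; word edge.
Targets with no active source: positions 1 2 6 7 8 12 13 14 15 16 stay [-nasal].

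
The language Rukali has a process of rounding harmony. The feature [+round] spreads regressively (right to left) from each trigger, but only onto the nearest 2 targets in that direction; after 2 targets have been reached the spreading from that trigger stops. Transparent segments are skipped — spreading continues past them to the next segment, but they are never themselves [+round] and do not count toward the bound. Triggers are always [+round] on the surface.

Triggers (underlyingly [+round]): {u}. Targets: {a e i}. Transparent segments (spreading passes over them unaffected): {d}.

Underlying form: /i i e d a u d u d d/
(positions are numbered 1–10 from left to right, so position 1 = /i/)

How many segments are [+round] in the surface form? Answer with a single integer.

4

From /u/ at 6 leftward: 5 /a/ → [+round]; 4 /d/ transparent; 3 /e/ → [+round]; bound reached.
From /u/ at 8 leftward: 7 /d/ transparent; 6 /u/ is itself a trigger — this domain ends here.
Targets with no active source: positions 1 2 stay [-round].
[+round] positions on the surface: 3 5 6 8.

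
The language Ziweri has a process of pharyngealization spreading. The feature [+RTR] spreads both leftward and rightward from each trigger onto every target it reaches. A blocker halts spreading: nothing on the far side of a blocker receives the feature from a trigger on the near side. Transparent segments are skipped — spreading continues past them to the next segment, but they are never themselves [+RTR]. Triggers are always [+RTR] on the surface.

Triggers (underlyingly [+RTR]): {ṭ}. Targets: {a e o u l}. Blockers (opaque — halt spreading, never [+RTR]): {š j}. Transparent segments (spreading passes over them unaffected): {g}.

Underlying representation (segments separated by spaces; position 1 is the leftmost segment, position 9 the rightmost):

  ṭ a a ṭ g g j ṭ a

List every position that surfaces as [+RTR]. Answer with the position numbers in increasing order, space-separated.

1 2 3 4 8 9

From /ṭ/ at 1 rightward: 2 /a/ → [+RTR]; 3 /a/ → [+RTR]; 4 /ṭ/ is itself a trigger — this domain ends here.
From /ṭ/ at 1 leftward: word edge.
From /ṭ/ at 4 rightward: 5 /g/ transparent; 6 /g/ transparent; 7 /j/ blocks.
From /ṭ/ at 4 leftward: 3 /a/ → [+RTR]; 2 /a/ → [+RTR]; 1 /ṭ/ is itself a trigger — this domain ends here.
From /ṭ/ at 8 rightward: 9 /a/ → [+RTR]; word edge.
From /ṭ/ at 8 leftward: 7 /j/ blocks.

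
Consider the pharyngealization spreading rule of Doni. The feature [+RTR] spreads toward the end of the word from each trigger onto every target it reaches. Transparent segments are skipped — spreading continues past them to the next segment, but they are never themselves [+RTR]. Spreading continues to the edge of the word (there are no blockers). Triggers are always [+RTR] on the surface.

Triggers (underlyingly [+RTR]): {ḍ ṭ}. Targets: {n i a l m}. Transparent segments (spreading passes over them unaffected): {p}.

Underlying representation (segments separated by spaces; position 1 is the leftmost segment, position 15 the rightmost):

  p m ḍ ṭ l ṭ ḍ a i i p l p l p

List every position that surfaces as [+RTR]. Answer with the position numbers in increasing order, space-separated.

From /ḍ/ at 3 rightward: 4 /ṭ/ is itself a trigger — this domain ends here.
From /ṭ/ at 4 rightward: 5 /l/ → [+RTR]; 6 /ṭ/ is itself a trigger — this domain ends here.
From /ṭ/ at 6 rightward: 7 /ḍ/ is itself a trigger — this domain ends here.
From /ḍ/ at 7 rightward: 8 /a/ → [+RTR]; 9 /i/ → [+RTR]; 10 /i/ → [+RTR]; 11 /p/ transparent; 12 /l/ → [+RTR]; 13 /p/ transparent; 14 /l/ → [+RTR]; 15 /p/ transparent; word edge.
Target with no active source: position 2 stays [-emphatic].

3 4 5 6 7 8 9 10 12 14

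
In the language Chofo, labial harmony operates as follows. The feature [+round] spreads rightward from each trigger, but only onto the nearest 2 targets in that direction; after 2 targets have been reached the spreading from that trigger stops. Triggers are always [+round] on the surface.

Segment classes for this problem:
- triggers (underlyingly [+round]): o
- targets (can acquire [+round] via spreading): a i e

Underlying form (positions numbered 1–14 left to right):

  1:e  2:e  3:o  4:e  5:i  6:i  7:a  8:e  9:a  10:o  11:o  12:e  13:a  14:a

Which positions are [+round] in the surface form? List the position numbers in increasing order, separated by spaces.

From /o/ at 3 rightward: 4 /e/ → [+round]; 5 /i/ → [+round]; bound reached.
From /o/ at 10 rightward: 11 /o/ is itself a trigger — this domain ends here.
From /o/ at 11 rightward: 12 /e/ → [+round]; 13 /a/ → [+round]; bound reached.
Targets with no active source: positions 1 2 6 7 8 9 14 stay [-round].

3 4 5 10 11 12 13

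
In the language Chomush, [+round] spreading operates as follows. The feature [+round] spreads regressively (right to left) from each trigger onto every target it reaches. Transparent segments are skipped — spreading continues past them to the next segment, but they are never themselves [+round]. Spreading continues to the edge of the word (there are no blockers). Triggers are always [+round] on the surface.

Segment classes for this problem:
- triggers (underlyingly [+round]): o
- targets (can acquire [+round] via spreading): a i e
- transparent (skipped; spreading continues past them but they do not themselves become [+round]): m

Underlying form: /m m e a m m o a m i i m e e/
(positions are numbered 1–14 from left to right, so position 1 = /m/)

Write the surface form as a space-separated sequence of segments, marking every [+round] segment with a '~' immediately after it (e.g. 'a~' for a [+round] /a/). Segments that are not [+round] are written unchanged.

From /o/ at 7 leftward: 6 /m/ transparent; 5 /m/ transparent; 4 /a/ → [+round]; 3 /e/ → [+round]; 2 /m/ transparent; 1 /m/ transparent; word edge.
Targets with no active source: positions 8 10 11 13 14 stay [-round].
[+round] positions on the surface: 3 4 7.

m m e~ a~ m m o~ a m i i m e e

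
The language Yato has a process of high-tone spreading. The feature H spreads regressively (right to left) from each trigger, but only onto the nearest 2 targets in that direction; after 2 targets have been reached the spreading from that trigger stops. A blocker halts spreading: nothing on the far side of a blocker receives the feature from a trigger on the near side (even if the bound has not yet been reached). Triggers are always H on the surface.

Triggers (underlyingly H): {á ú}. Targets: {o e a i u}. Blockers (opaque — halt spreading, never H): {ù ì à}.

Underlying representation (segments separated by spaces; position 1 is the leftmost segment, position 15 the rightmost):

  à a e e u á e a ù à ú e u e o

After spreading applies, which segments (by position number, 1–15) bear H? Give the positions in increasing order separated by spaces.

4 5 6 11

From /á/ at 6 leftward: 5 /u/ → H; 4 /e/ → H; bound reached.
From /ú/ at 11 leftward: 10 /à/ blocks.
Targets with no active source: positions 2 3 7 8 12 13 14 15 stay [-high tone].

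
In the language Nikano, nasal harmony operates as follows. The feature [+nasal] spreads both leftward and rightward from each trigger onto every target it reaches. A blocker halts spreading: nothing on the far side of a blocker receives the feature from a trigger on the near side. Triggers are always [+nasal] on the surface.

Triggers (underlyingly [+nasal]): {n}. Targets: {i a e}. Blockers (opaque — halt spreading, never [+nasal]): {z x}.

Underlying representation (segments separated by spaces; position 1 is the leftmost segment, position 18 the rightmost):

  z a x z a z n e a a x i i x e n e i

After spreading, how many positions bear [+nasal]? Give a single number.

From /n/ at 7 rightward: 8 /e/ → [+nasal]; 9 /a/ → [+nasal]; 10 /a/ → [+nasal]; 11 /x/ blocks.
From /n/ at 7 leftward: 6 /z/ blocks.
From /n/ at 16 rightward: 17 /e/ → [+nasal]; 18 /i/ → [+nasal]; word edge.
From /n/ at 16 leftward: 15 /e/ → [+nasal]; 14 /x/ blocks.
Targets with no active source: positions 2 5 12 13 stay [-nasal].
[+nasal] positions on the surface: 7 8 9 10 15 16 17 18.

8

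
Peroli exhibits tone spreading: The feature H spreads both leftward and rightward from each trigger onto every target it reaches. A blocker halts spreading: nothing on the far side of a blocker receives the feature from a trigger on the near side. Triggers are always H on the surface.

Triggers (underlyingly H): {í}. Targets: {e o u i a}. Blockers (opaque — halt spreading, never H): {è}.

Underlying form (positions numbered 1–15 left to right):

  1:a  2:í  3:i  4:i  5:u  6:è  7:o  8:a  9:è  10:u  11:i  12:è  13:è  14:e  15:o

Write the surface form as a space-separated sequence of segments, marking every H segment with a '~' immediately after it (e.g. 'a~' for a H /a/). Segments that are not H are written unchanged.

From /í/ at 2 rightward: 3 /i/ → H; 4 /i/ → H; 5 /u/ → H; 6 /è/ blocks.
From /í/ at 2 leftward: 1 /a/ → H; word edge.
Targets with no active source: positions 7 8 10 11 14 15 stay [-high tone].
H positions on the surface: 1 2 3 4 5.

a~ í~ i~ i~ u~ è o a è u i è è e o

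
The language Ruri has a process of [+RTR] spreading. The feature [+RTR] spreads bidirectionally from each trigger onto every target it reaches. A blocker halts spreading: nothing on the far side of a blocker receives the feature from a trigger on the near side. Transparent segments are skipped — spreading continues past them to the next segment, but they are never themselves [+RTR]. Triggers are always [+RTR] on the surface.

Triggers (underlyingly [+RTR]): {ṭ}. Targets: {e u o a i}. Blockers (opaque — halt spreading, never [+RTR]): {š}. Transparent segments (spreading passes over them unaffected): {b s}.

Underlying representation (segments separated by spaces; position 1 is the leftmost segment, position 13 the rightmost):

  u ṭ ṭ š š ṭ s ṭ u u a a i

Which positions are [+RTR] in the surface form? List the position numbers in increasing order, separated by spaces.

1 2 3 6 8 9 10 11 12 13

From /ṭ/ at 2 rightward: 3 /ṭ/ is itself a trigger — this domain ends here.
From /ṭ/ at 2 leftward: 1 /u/ → [+RTR]; word edge.
From /ṭ/ at 3 rightward: 4 /š/ blocks.
From /ṭ/ at 3 leftward: 2 /ṭ/ is itself a trigger — this domain ends here.
From /ṭ/ at 6 rightward: 7 /s/ transparent; 8 /ṭ/ is itself a trigger — this domain ends here.
From /ṭ/ at 6 leftward: 5 /š/ blocks.
From /ṭ/ at 8 rightward: 9 /u/ → [+RTR]; 10 /u/ → [+RTR]; 11 /a/ → [+RTR]; 12 /a/ → [+RTR]; 13 /i/ → [+RTR]; word edge.
From /ṭ/ at 8 leftward: 7 /s/ transparent; 6 /ṭ/ is itself a trigger — this domain ends here.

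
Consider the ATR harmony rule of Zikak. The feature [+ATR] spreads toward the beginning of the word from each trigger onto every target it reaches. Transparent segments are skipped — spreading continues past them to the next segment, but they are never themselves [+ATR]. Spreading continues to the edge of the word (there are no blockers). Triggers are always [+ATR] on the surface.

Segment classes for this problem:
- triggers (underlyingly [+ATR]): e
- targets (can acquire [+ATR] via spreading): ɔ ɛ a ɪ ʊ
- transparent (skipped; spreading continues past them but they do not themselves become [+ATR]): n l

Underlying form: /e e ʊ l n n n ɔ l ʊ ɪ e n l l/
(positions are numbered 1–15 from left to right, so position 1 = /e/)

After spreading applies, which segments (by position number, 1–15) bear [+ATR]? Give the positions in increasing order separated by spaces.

1 2 3 8 10 11 12

From /e/ at 1 leftward: word edge.
From /e/ at 2 leftward: 1 /e/ is itself a trigger — this domain ends here.
From /e/ at 12 leftward: 11 /ɪ/ → [+ATR]; 10 /ʊ/ → [+ATR]; 9 /l/ transparent; 8 /ɔ/ → [+ATR]; 7 /n/ transparent; 6 /n/ transparent; 5 /n/ transparent; 4 /l/ transparent; 3 /ʊ/ → [+ATR]; 2 /e/ is itself a trigger — this domain ends here.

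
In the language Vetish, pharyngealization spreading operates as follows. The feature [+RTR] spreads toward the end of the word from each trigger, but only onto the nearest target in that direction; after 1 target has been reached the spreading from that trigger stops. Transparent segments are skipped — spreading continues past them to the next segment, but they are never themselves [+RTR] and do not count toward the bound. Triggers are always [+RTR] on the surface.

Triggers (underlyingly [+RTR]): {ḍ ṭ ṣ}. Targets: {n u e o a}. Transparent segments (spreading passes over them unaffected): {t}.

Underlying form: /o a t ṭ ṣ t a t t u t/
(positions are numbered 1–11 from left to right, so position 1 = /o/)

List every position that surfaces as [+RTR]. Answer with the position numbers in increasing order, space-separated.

4 5 7

From /ṭ/ at 4 rightward: 5 /ṣ/ is itself a trigger — this domain ends here.
From /ṣ/ at 5 rightward: 6 /t/ transparent; 7 /a/ → [+RTR]; bound reached.
Targets with no active source: positions 1 2 10 stay [-emphatic].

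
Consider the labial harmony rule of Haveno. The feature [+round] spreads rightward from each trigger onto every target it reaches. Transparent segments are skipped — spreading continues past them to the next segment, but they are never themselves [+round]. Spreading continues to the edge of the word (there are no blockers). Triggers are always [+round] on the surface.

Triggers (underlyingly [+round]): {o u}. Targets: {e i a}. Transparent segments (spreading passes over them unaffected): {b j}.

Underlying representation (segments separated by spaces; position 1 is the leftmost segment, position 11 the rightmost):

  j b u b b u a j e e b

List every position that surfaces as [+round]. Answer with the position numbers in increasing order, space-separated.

3 6 7 9 10

From /u/ at 3 rightward: 4 /b/ transparent; 5 /b/ transparent; 6 /u/ is itself a trigger — this domain ends here.
From /u/ at 6 rightward: 7 /a/ → [+round]; 8 /j/ transparent; 9 /e/ → [+round]; 10 /e/ → [+round]; 11 /b/ transparent; word edge.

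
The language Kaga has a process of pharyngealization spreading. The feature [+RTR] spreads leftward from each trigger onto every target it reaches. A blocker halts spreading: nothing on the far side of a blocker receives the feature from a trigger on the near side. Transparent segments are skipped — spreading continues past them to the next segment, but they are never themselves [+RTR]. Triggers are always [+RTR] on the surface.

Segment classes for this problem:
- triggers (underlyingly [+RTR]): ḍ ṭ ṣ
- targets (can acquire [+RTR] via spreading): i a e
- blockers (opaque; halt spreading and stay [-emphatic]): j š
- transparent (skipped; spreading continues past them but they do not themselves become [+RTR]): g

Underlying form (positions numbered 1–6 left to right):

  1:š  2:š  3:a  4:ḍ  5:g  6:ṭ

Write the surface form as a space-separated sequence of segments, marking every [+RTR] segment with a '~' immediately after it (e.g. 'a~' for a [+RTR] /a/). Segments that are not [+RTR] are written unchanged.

From /ḍ/ at 4 leftward: 3 /a/ → [+RTR]; 2 /š/ blocks.
From /ṭ/ at 6 leftward: 5 /g/ transparent; 4 /ḍ/ is itself a trigger — this domain ends here.
[+RTR] positions on the surface: 3 4 6.

š š a~ ḍ~ g ṭ~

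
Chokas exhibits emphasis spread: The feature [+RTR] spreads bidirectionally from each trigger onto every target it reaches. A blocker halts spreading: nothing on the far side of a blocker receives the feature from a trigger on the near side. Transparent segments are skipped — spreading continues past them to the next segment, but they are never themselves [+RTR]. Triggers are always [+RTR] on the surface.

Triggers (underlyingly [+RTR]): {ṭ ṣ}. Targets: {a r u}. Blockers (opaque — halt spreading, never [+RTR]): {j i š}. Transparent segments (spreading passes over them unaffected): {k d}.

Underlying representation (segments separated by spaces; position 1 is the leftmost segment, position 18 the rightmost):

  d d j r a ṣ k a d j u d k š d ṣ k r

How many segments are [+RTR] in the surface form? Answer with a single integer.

From /ṣ/ at 6 rightward: 7 /k/ transparent; 8 /a/ → [+RTR]; 9 /d/ transparent; 10 /j/ blocks.
From /ṣ/ at 6 leftward: 5 /a/ → [+RTR]; 4 /r/ → [+RTR]; 3 /j/ blocks.
From /ṣ/ at 16 rightward: 17 /k/ transparent; 18 /r/ → [+RTR]; word edge.
From /ṣ/ at 16 leftward: 15 /d/ transparent; 14 /š/ blocks.
Target with no active source: position 11 stays [-emphatic].
[+RTR] positions on the surface: 4 5 6 8 16 18.

6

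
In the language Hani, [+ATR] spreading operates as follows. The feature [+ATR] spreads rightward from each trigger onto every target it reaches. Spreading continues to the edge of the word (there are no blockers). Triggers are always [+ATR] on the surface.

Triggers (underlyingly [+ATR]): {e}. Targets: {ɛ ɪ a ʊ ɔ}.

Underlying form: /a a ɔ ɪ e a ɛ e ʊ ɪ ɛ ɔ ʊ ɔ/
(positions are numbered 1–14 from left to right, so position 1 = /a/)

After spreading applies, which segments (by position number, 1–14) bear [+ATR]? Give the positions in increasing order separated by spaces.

5 6 7 8 9 10 11 12 13 14

From /e/ at 5 rightward: 6 /a/ → [+ATR]; 7 /ɛ/ → [+ATR]; 8 /e/ is itself a trigger — this domain ends here.
From /e/ at 8 rightward: 9 /ʊ/ → [+ATR]; 10 /ɪ/ → [+ATR]; 11 /ɛ/ → [+ATR]; 12 /ɔ/ → [+ATR]; 13 /ʊ/ → [+ATR]; 14 /ɔ/ → [+ATR]; word edge.
Targets with no active source: positions 1 2 3 4 stay [-ATR].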